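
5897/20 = 294 + 17/20 = 294.85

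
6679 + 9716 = 16395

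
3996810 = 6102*655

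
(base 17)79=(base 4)2000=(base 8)200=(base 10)128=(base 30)48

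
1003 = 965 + 38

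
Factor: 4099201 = 199^1*20599^1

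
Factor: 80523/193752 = 2^(-3)*3^(-2)*13^(-1)*389^1 = 389/936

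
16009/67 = 238+63/67 ≈ 238.94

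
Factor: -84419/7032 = -1*2^(-3)*3^(-1)*29^1*41^1*71^1*293^(-1)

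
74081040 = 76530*968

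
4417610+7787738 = 12205348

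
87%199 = 87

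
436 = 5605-5169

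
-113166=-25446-87720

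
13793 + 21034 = 34827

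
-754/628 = -377/314 ≈ -1.20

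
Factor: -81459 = -1 * 3^3 * 7^1 * 431^1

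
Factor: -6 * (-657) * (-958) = -1 * 2^2 * 3^3 * 73^1 * 479^1 = -3776436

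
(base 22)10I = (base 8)766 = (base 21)12J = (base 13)2C8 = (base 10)502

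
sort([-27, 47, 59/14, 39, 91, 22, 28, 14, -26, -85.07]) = [-85.07, -27, -26, 59/14, 14, 22, 28, 39, 47, 91]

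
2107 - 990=1117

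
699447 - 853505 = -154058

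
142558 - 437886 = -295328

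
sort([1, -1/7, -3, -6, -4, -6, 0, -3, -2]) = [-6, -6, -4, -3, -3, -2, -1/7, 0, 1]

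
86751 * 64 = 5552064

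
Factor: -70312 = -1 * 2^3 * 11^1 * 17^1 * 47^1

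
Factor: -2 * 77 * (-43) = 2^1 * 7^1 * 11^1 * 43^1 = 6622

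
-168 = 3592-3760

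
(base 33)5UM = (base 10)6457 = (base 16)1939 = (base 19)HGG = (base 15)1DA7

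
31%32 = 31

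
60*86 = 5160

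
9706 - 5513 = 4193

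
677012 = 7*96716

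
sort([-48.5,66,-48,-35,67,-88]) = [-88,-48.5,-48,-35,66,67]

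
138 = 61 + 77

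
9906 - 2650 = 7256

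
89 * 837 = 74493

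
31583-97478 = -65895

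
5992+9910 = 15902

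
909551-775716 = 133835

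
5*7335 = 36675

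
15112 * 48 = 725376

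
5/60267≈0.0000830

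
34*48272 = 1641248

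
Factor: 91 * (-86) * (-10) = 2^2 * 5^1 * 7^1 * 13^1 * 43^1 = 78260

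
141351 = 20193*7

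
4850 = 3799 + 1051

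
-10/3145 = -2/629 ≈ -0.00318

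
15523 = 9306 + 6217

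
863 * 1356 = 1170228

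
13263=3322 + 9941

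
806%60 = 26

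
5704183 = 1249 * 4567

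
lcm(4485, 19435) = 58305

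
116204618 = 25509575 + 90695043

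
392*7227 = 2832984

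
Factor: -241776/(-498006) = 2^3 * 23^1 * 379^(-1) = 184/379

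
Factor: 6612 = 2^2*3^1*19^1*29^1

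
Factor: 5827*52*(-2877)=-1*2^2*3^1*7^1*13^1*137^1*5827^1=-871742508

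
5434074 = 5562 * 977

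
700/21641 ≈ 0.0323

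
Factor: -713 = -1*23^1*31^1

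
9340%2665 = 1345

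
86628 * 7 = 606396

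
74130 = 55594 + 18536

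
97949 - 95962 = 1987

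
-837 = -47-790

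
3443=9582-6139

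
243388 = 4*60847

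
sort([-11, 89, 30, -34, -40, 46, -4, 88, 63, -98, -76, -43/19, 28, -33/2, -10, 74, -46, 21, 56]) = [-98, -76, -46, -40, -34, -33/2, -11, -10, -4, -43/19, 21, 28, 30, 46, 56, 63, 74, 88, 89]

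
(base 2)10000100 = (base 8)204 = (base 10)132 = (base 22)60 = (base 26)52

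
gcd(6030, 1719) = 9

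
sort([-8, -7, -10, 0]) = [-10, -8, -7, 0]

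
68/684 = 17/171 ≈ 0.0994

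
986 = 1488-502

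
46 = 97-51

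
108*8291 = 895428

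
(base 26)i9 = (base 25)j2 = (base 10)477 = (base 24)jl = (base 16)1dd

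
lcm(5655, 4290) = 124410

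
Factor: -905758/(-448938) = 3^(-2)*7^(-1)*31^1*509^(-1)*2087^1 = 64697/32067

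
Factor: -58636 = -1*2^2*107^1*137^1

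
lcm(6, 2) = 6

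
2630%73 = 2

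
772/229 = 3 + 85/229 ≈ 3.37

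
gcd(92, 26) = 2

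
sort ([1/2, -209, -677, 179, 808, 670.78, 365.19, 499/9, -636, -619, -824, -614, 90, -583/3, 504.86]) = [-824, -677, -636, -619, -614, -209, -583/3, 1/2, 499/9, 90, 179, 365.19, 504.86, 670.78, 808]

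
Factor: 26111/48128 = 2^(-10)*47^(-1)*26111^1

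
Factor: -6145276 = -1*2^2*127^1*12097^1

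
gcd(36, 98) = 2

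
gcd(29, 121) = 1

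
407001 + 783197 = 1190198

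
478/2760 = 239/1380 ≈ 0.173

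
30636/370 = 414/5 = 82.80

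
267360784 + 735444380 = 1002805164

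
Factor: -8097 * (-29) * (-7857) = -1 * 3^5 * 29^1 * 97^1 * 2699^1 = -1844925741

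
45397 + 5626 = 51023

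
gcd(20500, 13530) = 410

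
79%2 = 1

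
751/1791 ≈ 0.419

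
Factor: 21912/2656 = 2^(-2)*3^1*11^1 = 33/4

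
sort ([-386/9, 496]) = [-386/9, 496]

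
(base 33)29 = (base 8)113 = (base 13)5a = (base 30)2f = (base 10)75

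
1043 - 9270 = -8227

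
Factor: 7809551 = 19^1*31^1*13259^1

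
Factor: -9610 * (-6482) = 2^2 * 5^1 * 7^1 * 31^2 * 463^1 = 62292020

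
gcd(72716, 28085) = 1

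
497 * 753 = 374241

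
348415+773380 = 1121795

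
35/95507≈0.000366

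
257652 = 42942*6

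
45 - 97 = -52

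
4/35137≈0.000114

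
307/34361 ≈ 0.00893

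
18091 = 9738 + 8353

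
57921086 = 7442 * 7783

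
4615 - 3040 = 1575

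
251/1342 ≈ 0.187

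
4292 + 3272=7564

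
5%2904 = 5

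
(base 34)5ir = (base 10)6419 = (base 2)1100100010011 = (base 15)1d7e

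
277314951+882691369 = 1160006320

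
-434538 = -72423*6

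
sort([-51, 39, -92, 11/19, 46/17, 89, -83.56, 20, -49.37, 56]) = [-92, -83.56, -51, -49.37, 11/19, 46/17, 20, 39, 56, 89]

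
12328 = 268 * 46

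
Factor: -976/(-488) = 2^1 = 2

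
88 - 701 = -613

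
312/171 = 1 + 47/57≈1.82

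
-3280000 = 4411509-7691509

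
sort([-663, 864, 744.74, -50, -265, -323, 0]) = [-663, -323, -265, -50, 0, 744.74, 864]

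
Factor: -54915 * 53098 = -1 * 2^1 * 3^1 * 5^1 * 7^1 * 139^1 * 191^1 * 523^1 = -2915876670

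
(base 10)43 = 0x2b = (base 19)25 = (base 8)53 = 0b101011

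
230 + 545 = 775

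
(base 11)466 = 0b1000101100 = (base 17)1fc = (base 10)556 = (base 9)677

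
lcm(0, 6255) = 0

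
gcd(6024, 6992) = 8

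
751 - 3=748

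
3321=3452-131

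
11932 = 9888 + 2044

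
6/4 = 1 + 1/2 = 1.50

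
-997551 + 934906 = -62645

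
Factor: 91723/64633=37^2*67^1*64633^(-1) 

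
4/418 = 2/209 ≈ 0.00957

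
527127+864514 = 1391641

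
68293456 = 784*87109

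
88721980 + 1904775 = 90626755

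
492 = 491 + 1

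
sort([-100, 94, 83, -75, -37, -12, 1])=[-100, -75, -37, -12, 1, 83, 94]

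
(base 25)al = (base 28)9j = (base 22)c7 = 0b100001111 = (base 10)271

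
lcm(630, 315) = 630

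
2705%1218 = 269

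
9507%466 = 187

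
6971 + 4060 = 11031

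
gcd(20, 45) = 5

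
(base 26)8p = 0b11101001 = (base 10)233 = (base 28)89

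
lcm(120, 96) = 480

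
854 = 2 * 427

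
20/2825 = 4/565 ≈ 0.00708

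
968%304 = 56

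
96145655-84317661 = 11827994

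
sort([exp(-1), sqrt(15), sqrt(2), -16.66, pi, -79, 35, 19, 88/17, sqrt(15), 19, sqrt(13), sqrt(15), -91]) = [-91, -79, -16.66, exp(-1), sqrt(2), pi, sqrt(13), sqrt(15), sqrt(15), sqrt(15), 88/17, 19, 19, 35]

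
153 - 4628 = -4475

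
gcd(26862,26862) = 26862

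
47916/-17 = -2818 - 10/17 ≈ -2818.59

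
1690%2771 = 1690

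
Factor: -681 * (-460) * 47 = 2^2 * 3^1 * 5^1 * 23^1 * 47^1 * 227^1 = 14723220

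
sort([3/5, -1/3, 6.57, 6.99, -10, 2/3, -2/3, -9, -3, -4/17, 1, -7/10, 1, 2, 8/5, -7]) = [-10, -9, -7, -3, -7/10, -2/3, -1/3, -4/17, 3/5, 2/3, 1, 1, 8/5, 2, 6.57, 6.99]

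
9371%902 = 351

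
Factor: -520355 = -1*5^1*11^1*9461^1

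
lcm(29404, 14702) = 29404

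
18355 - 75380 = -57025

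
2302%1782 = 520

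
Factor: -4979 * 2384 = -1 * 2^4 * 13^1 * 149^1 * 383^1 = -11869936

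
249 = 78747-78498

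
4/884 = 1/221≈0.00452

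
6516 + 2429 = 8945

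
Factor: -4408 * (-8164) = 2^5 * 13^1 * 19^1 * 29^1 * 157^1 = 35986912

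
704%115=14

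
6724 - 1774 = 4950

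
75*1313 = 98475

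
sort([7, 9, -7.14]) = [-7.14, 7, 9]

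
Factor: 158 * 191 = 2^1 * 79^1 * 191^1 = 30178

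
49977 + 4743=54720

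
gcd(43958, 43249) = 709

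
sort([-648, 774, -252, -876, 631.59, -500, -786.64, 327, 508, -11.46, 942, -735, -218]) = [-876, -786.64, -735, -648, -500, -252, -218, -11.46, 327, 508, 631.59, 774, 942]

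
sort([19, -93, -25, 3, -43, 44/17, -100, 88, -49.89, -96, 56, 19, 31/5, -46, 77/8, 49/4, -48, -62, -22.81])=[-100, -96, -93, -62, -49.89, -48, -46, -43, -25, -22.81, 44/17, 3, 31/5, 77/8, 49/4, 19, 19, 56, 88]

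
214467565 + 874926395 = 1089393960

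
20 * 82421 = 1648420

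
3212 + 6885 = 10097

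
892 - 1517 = -625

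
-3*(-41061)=123183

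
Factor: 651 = 3^1 * 7^1 * 31^1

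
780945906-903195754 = -122249848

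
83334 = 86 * 969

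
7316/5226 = 3658/2613≈1.40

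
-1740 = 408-2148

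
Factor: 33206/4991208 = 2^(-2) * 3^(-1) * 16603^1 * 207967^(-1) = 16603/2495604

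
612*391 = 239292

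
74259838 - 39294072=34965766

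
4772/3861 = 1 + 911/3861≈1.24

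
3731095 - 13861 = 3717234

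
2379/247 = 183/19 ≈ 9.63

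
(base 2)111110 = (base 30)22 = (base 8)76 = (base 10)62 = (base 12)52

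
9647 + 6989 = 16636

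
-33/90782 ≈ -0.000364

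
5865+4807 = 10672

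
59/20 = 2 + 19/20 = 2.95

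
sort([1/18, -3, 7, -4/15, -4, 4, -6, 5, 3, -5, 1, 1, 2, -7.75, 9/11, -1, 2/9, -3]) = [-7.75, -6, -5, -4, -3, -3, -1, -4/15, 1/18, 2/9, 9/11, 1, 1, 2, 3, 4, 5, 7]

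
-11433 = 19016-30449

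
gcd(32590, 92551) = 1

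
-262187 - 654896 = -917083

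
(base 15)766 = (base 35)1cq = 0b11010000111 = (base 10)1671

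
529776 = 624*849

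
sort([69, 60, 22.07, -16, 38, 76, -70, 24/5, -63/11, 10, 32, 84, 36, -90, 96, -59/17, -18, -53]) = [-90, -70, -53, -18, -16, -63/11, -59/17, 24/5, 10, 22.07, 32, 36, 38, 60, 69, 76, 84, 96]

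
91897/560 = 164 + 57/560 ≈ 164.10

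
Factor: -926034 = -1*2^1*3^1*154339^1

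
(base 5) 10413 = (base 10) 733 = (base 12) 511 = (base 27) 104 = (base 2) 1011011101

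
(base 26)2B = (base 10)63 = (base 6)143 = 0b111111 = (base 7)120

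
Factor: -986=-1 * 2^1 * 17^1 * 29^1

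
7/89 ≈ 0.0787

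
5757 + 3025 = 8782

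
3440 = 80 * 43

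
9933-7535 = 2398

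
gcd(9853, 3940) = 1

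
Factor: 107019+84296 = 5^1*83^1*461^1 = 191315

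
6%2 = 0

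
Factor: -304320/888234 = -1 * 2^5 * 5^1 * 467^(-1) = -160/467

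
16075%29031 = 16075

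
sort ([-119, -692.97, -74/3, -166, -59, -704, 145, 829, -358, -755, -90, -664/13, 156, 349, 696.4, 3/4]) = [-755, -704, -692.97, -358, -166, -119, -90, -59, -664/13, -74/3, 3/4, 145, 156, 349, 696.4, 829]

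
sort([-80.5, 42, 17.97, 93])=[-80.5, 17.97, 42, 93]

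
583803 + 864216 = 1448019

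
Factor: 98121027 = 3^1*32707009^1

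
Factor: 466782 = 2^1 * 3^1 * 77797^1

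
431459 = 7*61637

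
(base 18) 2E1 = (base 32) S5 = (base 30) 101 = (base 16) 385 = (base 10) 901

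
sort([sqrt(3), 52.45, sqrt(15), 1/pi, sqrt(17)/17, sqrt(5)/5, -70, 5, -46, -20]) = [-70, -46, -20, sqrt(17)/17, 1/pi, sqrt(5)/5, sqrt(3), sqrt(15), 5, 52.45]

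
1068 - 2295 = -1227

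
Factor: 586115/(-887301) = -1 * 3^(-3) * 5^1 * 59^(-1) * 557^(-1) * 117223^1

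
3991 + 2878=6869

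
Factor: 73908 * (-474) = -1 * 2^3 * 3^3 * 79^1 * 2053^1 = -35032392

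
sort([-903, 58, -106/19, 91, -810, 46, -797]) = [-903, -810, -797, -106/19, 46, 58, 91]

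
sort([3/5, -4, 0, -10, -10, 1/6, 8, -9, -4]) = [-10, -10, -9, -4, -4, 0, 1/6, 3/5, 8]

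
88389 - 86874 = 1515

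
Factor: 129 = 3^1*43^1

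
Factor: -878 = -1*2^1*439^1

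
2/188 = 1/94 ≈ 0.0106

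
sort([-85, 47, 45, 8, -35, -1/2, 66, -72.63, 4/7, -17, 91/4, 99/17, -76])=[-85, -76, -72.63, -35, -17, -1/2, 4/7, 99/17, 8, 91/4, 45, 47, 66]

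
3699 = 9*411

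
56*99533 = 5573848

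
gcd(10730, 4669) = 29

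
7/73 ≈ 0.0959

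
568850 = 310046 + 258804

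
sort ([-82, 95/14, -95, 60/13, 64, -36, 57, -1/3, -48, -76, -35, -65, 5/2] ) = [-95, -82, -76, -65, -48, -36, -35, -1/3, 5/2, 60/13, 95/14, 57, 64] 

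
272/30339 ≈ 0.00897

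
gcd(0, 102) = 102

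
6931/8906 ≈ 0.778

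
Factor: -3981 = -1 * 3^1 * 1327^1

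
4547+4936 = 9483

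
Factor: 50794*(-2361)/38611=-1*2^1*3^1*109^1*233^1*787^1*38611^(-1)=-119924634/38611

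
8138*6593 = 53653834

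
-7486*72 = -538992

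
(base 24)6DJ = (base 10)3787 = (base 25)61C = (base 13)1954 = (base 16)ECB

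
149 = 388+-239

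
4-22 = -18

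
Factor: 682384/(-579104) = -1*2^(-1)*18097^(-1)*42649^1 = -42649/36194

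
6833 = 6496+337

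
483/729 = 161/243 ≈ 0.663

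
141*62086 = 8754126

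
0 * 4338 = 0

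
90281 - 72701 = 17580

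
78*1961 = 152958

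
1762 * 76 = 133912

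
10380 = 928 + 9452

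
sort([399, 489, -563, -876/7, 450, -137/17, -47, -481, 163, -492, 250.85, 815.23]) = [-563, -492, -481, -876/7, -47, -137/17, 163, 250.85, 399, 450, 489, 815.23]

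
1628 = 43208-41580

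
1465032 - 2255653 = -790621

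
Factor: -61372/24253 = -1 * 2^2 * 67^1 * 79^(-1) * 229^1 * 307^(-1)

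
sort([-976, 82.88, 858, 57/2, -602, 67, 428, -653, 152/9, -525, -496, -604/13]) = [-976, -653, -602, -525, -496, -604/13, 152/9, 57/2, 67, 82.88, 428, 858]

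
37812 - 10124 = 27688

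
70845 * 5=354225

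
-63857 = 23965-87822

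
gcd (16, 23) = 1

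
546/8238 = 91/1373≈0.0663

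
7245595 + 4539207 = 11784802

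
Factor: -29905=-1 * 5^1 * 5981^1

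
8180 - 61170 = -52990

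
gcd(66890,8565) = 5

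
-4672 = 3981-8653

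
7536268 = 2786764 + 4749504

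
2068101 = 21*98481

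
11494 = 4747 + 6747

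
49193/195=252 + 53/195 ≈ 252.27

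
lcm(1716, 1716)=1716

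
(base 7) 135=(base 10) 75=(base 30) 2f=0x4b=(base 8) 113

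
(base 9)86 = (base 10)78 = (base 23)39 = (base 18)46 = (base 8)116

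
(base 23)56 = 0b1111001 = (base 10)121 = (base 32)3p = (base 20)61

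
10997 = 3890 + 7107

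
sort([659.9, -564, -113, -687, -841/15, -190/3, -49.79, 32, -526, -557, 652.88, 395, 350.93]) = [-687, -564, -557, -526, -113, -190/3, -841/15, -49.79, 32, 350.93, 395, 652.88, 659.9]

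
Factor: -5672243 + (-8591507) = -1*2^1*5^4*11411^1 = -14263750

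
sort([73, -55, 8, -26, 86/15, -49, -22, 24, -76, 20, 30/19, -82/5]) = [-76, -55, -49, -26, -22, -82/5, 30/19, 86/15, 8, 20, 24, 73]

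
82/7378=41/3689 ≈ 0.0111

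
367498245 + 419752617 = 787250862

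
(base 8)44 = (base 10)36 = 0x24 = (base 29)17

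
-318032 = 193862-511894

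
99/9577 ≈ 0.0103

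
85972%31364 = 23244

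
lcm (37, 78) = 2886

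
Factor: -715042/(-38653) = 2^1 * 61^1 * 5861^1 * 38653^(-1)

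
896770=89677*10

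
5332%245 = 187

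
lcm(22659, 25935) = 2152605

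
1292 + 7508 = 8800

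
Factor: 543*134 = 2^1*3^1*67^1*181^1 = 72762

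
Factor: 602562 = 2^1 * 3^1 * 29^1 * 3463^1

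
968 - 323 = 645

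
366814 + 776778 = 1143592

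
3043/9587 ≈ 0.317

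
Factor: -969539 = -1 * 103^1 * 9413^1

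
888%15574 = 888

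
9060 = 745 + 8315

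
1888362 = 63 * 29974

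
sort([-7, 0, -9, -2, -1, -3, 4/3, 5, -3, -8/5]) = [-9, -7, -3, -3, -2, -8/5, -1, 0, 4/3, 5]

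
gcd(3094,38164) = 14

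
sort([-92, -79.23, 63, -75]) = [-92, -79.23, -75, 63]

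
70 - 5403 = -5333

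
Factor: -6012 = -1*2^2*3^2*167^1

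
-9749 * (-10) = 97490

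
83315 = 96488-13173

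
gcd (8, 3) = 1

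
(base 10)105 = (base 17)63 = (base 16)69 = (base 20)55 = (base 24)49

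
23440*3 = 70320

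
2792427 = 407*6861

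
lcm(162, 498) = 13446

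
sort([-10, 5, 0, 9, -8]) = [-10, -8, 0, 5, 9]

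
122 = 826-704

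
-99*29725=-2942775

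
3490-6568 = -3078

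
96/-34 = -48/17 ≈ -2.82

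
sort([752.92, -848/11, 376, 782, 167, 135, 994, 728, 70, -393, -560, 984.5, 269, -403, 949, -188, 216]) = [-560, -403, -393, -188, -848/11, 70, 135, 167, 216, 269, 376, 728, 752.92, 782, 949, 984.5, 994]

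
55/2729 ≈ 0.0202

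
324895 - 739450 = -414555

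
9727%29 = 12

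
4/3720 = 1/930 ≈ 0.00108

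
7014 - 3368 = 3646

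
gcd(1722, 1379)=7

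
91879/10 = 9187 + 9/10 = 9187.90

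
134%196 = 134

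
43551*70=3048570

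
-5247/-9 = 583 = 583.00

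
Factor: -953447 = -1 * 11^1 * 86677^1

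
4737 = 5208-471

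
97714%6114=6004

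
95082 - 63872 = 31210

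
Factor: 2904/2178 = 2^2 * 3^(-1) = 4/3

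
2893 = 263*11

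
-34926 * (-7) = 244482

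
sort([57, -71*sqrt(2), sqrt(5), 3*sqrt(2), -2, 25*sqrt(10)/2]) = [-71*sqrt(2), -2, sqrt(5), 3*sqrt(2), 25*sqrt(10)/2, 57]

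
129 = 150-21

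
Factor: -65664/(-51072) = 3^2*7^(-1) = 9/7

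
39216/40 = 4902/5 = 980.40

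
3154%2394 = 760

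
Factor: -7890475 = -1 * 5^2 * 547^1 * 577^1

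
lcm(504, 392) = 3528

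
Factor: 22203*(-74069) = -1*3^2*17^1*2467^1*4357^1 = -1644554007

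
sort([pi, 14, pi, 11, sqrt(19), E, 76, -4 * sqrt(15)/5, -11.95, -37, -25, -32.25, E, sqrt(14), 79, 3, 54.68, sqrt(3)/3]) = [-37, -32.25, -25, -11.95, -4 * sqrt(15)/5, sqrt(3)/3, E, E, 3, pi, pi, sqrt(14), sqrt(19), 11, 14, 54.68, 76, 79]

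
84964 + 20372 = 105336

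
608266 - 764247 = -155981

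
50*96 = 4800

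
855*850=726750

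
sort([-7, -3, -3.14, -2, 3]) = [-7, -3.14, -3, -2, 3]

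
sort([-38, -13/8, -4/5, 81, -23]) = [-38, -23, -13/8, -4/5, 81]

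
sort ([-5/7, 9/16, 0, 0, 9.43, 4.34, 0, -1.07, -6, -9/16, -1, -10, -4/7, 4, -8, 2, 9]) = [-10, -8, -6, -1.07, -1, -5/7, -4/7, -9/16, 0, 0, 0, 9/16, 2, 4, 4.34, 9, 9.43]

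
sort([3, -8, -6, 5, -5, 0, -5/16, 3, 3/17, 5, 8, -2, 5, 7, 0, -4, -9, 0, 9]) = [-9, -8, -6, -5, -4, -2, -5/16, 0, 0, 0, 3/17, 3, 3, 5, 5, 5, 7, 8, 9]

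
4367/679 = 6 + 293/679 ≈ 6.43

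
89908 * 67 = 6023836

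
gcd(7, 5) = 1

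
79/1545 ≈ 0.0511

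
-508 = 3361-3869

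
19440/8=2430=2430.00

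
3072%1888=1184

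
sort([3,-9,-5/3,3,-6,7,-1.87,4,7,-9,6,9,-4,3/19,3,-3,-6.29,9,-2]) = [-9,-9,-6.29,-6,-4,-3,-2,-1.87,-5/3,3/19,3,3,3,4,6,7,7,9,9]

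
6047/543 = 11 + 74/543 ≈ 11.14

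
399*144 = 57456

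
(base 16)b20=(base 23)58j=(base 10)2848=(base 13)13b1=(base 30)34s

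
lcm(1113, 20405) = 61215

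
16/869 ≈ 0.0184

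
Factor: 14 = 2^1*7^1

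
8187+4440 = 12627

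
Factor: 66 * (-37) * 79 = -1 * 2^1 * 3^1 * 11^1 * 37^1 * 79^1 = -192918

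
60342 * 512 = 30895104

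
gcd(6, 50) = 2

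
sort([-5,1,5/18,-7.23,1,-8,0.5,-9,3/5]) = [-9,-8,-7.23,-5,5/18,0.5,3/5,1,1]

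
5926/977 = 6 + 64/977 ≈ 6.07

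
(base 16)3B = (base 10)59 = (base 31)1S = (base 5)214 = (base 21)2H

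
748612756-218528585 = 530084171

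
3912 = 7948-4036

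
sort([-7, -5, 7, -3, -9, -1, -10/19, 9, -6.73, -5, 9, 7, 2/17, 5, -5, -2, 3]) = [-9, -7, -6.73, -5, -5, -5, -3, -2, -1, -10/19, 2/17, 3, 5, 7, 7, 9, 9]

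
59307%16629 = 9420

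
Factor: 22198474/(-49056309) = -1 * 2^1 * 3^(-2) * 19^(-1) * 23^(-1) * 131^1 * 193^1 * 439^1 * 12473^(-1) 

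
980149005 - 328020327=652128678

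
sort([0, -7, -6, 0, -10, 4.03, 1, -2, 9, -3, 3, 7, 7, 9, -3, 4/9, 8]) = [-10, -7, -6, -3, -3, -2, 0, 0, 4/9, 1, 3, 4.03, 7, 7, 8, 9, 9]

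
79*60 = 4740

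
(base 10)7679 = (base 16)1dff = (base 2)1110111111111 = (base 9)11472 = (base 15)241e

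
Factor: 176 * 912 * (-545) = -1 * 2^8 * 3^1 * 5^1 * 11^1 * 19^1 * 109^1 = -87479040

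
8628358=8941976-313618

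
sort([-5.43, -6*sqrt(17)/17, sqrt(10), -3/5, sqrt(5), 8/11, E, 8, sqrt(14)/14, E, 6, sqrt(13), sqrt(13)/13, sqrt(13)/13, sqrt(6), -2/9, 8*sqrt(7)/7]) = [-5.43, -6*sqrt(17)/17, -3/5, -2/9, sqrt(14)/14, sqrt(13)/13, sqrt(13)/13, 8/11, sqrt(5), sqrt(6), E, E, 8*sqrt(7)/7, sqrt(10), sqrt(13), 6, 8]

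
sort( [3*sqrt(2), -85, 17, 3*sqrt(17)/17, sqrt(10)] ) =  [-85, 3*sqrt(17)/17, sqrt(10), 3*sqrt(2), 17] 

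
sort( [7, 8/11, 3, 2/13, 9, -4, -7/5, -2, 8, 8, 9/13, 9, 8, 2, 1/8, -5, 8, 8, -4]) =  [-5, -4, -4, -2, -7/5, 1/8, 2/13, 9/13, 8/11, 2, 3, 7, 8, 8, 8, 8, 8, 9, 9]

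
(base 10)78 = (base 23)39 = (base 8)116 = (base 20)3i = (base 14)58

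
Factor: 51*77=3^1*7^1*11^1*17^1=3927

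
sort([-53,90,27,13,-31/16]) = [-53,-31/16,13,27,90]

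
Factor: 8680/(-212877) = -1*2^3*3^(-2)*5^1*109^(-1) = -40/981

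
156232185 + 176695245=332927430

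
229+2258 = 2487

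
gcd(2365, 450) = 5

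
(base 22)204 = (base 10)972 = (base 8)1714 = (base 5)12342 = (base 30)12c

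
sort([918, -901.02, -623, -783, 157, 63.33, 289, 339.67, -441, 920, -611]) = [-901.02, -783, -623, -611, -441, 63.33, 157, 289, 339.67, 918, 920]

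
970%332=306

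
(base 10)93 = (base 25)3i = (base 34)2p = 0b1011101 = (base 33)2r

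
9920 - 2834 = 7086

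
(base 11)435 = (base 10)522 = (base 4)20022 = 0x20a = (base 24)li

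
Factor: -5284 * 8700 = -1 * 2^4 * 3^1 * 5^2 * 29^1 * 1321^1 = -45970800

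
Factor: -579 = -1 * 3^1 * 193^1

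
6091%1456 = 267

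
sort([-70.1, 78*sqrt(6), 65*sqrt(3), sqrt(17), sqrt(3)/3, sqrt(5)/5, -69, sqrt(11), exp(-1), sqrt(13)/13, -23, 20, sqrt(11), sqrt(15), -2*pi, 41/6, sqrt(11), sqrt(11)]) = [-70.1, -69, -23, -2*pi, sqrt(13)/13, exp(-1), sqrt(5)/5, sqrt(3)/3, sqrt(11), sqrt(11), sqrt(11), sqrt(11), sqrt(15), sqrt(17), 41/6, 20, 65*sqrt(3), 78*sqrt(6)]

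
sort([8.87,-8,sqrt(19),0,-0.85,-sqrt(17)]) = [-8,-sqrt(17),-0.85,0,sqrt(19),8.87]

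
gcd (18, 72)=18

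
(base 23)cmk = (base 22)e4a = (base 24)bma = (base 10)6874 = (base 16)1ada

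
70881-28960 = 41921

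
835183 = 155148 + 680035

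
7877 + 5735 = 13612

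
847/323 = 2 + 201/323 ≈ 2.62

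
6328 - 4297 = 2031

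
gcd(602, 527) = 1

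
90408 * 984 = 88961472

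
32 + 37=69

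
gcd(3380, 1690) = 1690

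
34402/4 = 17201/2 = 8600.50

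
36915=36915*1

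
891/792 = 1 + 1/8 ≈ 1.13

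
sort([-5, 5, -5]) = [-5, -5, 5]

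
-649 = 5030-5679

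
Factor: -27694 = -1 * 2^1 * 61^1 * 227^1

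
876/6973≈0.126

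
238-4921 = -4683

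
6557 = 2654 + 3903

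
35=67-32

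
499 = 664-165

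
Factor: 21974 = 2^1*10987^1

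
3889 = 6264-2375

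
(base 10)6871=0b1101011010111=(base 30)7j1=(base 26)a47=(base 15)2081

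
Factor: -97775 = -1*5^2*3911^1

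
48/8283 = 16/2761 ≈ 0.00580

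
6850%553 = 214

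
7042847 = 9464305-2421458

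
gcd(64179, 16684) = 1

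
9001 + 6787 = 15788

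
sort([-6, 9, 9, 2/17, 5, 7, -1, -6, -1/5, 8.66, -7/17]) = [-6, -6, -1, -7/17, -1/5, 2/17, 5, 7, 8.66, 9, 9]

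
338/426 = 169/213 ≈ 0.793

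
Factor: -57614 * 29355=-1 * 2^1 * 3^1 * 5^1 * 19^1 * 103^1 * 28807^1=-1691258970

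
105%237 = 105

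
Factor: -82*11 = -1*2^1*11^1*41^1 = -902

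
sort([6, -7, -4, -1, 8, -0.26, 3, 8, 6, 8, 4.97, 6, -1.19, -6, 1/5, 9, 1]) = [-7, -6, -4, -1.19, -1, -0.26, 1/5, 1, 3, 4.97, 6, 6, 6, 8, 8, 8, 9]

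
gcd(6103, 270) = 1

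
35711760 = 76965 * 464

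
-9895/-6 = 1649 + 1/6≈1649.17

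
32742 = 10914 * 3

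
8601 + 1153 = 9754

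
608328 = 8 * 76041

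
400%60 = 40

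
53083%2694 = 1897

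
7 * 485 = 3395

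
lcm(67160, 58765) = 470120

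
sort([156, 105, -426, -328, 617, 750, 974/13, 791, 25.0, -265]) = [-426, -328, -265, 25.0, 974/13, 105, 156, 617, 750, 791]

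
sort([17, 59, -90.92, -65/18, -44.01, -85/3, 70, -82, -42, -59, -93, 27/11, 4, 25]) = [-93, -90.92, -82, -59, -44.01, -42, -85/3, -65/18, 27/11, 4, 17, 25, 59, 70]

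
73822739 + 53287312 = 127110051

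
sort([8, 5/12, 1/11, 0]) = [0, 1/11, 5/12, 8]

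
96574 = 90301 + 6273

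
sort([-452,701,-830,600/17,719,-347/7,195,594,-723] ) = [-830,-723,-452,-347/7,600/17,195,594,701,719] 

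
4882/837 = 5 + 697/837 ≈ 5.83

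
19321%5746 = 2083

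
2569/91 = 28 + 3/13 ≈ 28.23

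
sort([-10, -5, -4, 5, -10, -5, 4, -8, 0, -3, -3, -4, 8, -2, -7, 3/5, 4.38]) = [-10, -10, -8, -7, -5, -5, -4, -4, -3, -3, -2, 0, 3/5, 4, 4.38, 5, 8]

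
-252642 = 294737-547379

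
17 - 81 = -64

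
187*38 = 7106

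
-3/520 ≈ -0.00577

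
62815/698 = 89 + 693/698 ≈ 89.99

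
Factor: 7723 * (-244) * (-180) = 2^4 * 3^2 * 5^1 * 61^1 * 7723^1 = 339194160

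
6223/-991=-6-277/991≈-6.28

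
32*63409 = 2029088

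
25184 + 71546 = 96730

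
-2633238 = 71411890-74045128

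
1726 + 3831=5557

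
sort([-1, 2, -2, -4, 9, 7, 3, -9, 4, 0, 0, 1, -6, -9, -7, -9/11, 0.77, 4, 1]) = [-9, -9, -7, -6, -4, -2, -1, -9/11, 0, 0, 0.77, 1, 1, 2, 3, 4, 4, 7, 9]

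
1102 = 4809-3707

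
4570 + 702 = 5272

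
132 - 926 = -794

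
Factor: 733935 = 3^1*5^1*113^1*433^1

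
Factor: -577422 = -1 * 2^1 * 3^3 * 17^2 * 37^1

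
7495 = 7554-59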